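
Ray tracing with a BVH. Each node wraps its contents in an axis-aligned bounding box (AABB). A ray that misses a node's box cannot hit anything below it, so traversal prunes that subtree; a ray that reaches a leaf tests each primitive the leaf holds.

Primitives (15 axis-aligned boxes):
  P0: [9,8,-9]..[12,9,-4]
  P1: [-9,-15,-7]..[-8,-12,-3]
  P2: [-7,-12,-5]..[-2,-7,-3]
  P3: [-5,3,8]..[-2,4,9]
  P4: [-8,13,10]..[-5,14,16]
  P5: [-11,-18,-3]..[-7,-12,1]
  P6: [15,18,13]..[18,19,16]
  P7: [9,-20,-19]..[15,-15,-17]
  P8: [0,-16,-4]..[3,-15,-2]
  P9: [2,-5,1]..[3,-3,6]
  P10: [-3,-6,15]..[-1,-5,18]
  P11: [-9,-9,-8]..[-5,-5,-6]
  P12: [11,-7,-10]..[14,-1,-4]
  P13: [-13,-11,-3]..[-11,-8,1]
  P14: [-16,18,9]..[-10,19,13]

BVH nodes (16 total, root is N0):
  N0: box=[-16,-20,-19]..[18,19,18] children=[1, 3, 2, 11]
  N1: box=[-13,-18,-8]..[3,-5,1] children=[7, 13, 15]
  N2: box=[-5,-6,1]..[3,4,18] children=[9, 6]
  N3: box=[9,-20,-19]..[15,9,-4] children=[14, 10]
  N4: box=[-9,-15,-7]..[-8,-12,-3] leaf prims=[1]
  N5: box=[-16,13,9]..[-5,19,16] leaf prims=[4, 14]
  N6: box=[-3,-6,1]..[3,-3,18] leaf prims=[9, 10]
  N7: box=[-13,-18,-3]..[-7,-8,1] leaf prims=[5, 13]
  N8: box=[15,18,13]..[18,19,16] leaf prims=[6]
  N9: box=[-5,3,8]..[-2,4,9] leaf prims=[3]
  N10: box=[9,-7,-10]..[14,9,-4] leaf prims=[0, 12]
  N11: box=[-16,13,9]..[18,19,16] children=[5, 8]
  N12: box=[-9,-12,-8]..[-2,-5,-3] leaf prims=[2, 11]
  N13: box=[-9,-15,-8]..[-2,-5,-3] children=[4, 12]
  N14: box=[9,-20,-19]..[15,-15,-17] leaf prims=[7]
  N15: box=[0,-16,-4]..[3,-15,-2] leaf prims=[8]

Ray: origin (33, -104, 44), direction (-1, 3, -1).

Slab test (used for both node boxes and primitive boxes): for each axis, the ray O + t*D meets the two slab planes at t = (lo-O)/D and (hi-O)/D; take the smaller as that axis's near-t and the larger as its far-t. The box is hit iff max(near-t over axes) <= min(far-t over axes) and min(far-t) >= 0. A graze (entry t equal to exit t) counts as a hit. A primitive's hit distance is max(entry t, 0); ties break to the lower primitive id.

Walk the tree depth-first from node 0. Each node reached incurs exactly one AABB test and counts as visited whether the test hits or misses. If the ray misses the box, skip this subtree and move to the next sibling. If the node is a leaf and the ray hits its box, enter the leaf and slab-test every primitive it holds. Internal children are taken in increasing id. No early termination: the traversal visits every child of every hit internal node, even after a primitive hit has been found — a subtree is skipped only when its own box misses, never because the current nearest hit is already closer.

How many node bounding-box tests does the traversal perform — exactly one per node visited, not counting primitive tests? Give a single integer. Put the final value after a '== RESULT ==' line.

Traverse from the root:
N0 x:[15,49] y:[28,41] z:[26,63] -> hit [28,41], descend [1, 2, 3, 11]
  N1 x:[30,46] y:[86/3,33] z:[43,52] -> miss, prune
  N2 x:[30,38] y:[98/3,36] z:[26,43] -> hit [98/3,36], descend [6, 9]
    N6 x:[30,36] y:[98/3,101/3] z:[26,43] -> hit [98/3,101/3] leaf, test {P9(miss), P10(miss)}
    N9 x:[35,38] y:[107/3,36] z:[35,36] -> hit [107/3,36] leaf, test {P3@t=107/3}
  N3 x:[18,24] y:[28,113/3] z:[48,63] -> miss, prune
  N11 x:[15,49] y:[39,41] z:[28,35] -> miss, prune

7 AABB tests over nodes [0, 1, 2, 6, 9, 3, 11]; 2 leaves entered; closest P3.

== RESULT ==
7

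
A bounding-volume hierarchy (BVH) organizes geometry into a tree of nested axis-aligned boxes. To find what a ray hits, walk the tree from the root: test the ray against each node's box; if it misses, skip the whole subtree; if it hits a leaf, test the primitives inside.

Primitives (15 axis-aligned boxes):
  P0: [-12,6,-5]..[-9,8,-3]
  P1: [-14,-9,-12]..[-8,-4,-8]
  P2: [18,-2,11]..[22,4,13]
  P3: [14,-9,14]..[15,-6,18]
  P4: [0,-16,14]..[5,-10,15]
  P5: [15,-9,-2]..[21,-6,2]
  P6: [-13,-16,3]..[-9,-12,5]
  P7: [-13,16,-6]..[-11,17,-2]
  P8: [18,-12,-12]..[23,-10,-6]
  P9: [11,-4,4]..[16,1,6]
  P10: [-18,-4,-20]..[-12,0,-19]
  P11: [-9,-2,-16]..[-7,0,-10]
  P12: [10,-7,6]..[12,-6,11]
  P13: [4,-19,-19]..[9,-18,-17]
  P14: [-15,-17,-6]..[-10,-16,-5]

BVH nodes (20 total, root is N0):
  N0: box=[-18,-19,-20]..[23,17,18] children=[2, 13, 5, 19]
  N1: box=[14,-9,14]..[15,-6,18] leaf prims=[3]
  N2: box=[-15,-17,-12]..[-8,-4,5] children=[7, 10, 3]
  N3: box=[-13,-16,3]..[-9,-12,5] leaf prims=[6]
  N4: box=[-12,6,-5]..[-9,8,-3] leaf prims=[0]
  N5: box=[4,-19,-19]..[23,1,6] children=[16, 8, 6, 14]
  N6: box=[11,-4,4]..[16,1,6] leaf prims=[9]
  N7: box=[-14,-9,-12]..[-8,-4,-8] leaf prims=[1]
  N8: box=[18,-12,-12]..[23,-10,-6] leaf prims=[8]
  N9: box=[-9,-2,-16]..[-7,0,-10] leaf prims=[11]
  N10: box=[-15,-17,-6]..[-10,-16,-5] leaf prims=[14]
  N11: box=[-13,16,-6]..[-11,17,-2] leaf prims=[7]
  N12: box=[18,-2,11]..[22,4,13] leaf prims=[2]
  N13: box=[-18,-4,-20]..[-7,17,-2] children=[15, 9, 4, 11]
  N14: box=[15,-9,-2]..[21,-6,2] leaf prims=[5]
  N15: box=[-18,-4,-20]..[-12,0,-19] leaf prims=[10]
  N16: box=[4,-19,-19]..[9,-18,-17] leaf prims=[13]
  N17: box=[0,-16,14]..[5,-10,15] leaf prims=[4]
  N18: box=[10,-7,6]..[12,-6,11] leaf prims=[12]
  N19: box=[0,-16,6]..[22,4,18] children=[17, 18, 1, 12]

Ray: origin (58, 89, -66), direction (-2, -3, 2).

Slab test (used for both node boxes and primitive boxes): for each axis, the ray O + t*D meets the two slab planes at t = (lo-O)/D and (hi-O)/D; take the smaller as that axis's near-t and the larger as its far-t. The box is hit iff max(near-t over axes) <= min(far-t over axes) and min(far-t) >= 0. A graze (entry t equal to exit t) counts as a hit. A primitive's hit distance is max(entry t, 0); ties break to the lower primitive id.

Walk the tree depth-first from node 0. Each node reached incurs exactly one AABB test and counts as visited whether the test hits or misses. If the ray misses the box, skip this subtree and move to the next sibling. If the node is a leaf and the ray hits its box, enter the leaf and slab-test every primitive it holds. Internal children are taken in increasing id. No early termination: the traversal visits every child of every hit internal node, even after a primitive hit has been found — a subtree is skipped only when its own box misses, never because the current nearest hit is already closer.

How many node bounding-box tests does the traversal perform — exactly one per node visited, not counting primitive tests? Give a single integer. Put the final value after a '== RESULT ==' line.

Traverse from the root:
N0 x:[35/2,38] y:[24,36] z:[23,42] -> hit [24,36], descend [2, 5, 13, 19]
  N2 x:[33,73/2] y:[31,106/3] z:[27,71/2] -> hit [33,106/3], descend [3, 7, 10]
    N3 x:[67/2,71/2] y:[101/3,35] z:[69/2,71/2] -> hit [69/2,35] leaf, test {P6@t=69/2}
    N7 x:[33,36] y:[31,98/3] z:[27,29] -> miss, prune
    N10 x:[34,73/2] y:[35,106/3] z:[30,61/2] -> miss, prune
  N5 x:[35/2,27] y:[88/3,36] z:[47/2,36] -> miss, prune
  N13 x:[65/2,38] y:[24,31] z:[23,32] -> miss, prune
  N19 x:[18,29] y:[85/3,35] z:[36,42] -> miss, prune

Visited [0, 2, 3, 7, 10, 5, 13, 19]. Tests: 8 box, 1 leaf. Nearest: P6.

== RESULT ==
8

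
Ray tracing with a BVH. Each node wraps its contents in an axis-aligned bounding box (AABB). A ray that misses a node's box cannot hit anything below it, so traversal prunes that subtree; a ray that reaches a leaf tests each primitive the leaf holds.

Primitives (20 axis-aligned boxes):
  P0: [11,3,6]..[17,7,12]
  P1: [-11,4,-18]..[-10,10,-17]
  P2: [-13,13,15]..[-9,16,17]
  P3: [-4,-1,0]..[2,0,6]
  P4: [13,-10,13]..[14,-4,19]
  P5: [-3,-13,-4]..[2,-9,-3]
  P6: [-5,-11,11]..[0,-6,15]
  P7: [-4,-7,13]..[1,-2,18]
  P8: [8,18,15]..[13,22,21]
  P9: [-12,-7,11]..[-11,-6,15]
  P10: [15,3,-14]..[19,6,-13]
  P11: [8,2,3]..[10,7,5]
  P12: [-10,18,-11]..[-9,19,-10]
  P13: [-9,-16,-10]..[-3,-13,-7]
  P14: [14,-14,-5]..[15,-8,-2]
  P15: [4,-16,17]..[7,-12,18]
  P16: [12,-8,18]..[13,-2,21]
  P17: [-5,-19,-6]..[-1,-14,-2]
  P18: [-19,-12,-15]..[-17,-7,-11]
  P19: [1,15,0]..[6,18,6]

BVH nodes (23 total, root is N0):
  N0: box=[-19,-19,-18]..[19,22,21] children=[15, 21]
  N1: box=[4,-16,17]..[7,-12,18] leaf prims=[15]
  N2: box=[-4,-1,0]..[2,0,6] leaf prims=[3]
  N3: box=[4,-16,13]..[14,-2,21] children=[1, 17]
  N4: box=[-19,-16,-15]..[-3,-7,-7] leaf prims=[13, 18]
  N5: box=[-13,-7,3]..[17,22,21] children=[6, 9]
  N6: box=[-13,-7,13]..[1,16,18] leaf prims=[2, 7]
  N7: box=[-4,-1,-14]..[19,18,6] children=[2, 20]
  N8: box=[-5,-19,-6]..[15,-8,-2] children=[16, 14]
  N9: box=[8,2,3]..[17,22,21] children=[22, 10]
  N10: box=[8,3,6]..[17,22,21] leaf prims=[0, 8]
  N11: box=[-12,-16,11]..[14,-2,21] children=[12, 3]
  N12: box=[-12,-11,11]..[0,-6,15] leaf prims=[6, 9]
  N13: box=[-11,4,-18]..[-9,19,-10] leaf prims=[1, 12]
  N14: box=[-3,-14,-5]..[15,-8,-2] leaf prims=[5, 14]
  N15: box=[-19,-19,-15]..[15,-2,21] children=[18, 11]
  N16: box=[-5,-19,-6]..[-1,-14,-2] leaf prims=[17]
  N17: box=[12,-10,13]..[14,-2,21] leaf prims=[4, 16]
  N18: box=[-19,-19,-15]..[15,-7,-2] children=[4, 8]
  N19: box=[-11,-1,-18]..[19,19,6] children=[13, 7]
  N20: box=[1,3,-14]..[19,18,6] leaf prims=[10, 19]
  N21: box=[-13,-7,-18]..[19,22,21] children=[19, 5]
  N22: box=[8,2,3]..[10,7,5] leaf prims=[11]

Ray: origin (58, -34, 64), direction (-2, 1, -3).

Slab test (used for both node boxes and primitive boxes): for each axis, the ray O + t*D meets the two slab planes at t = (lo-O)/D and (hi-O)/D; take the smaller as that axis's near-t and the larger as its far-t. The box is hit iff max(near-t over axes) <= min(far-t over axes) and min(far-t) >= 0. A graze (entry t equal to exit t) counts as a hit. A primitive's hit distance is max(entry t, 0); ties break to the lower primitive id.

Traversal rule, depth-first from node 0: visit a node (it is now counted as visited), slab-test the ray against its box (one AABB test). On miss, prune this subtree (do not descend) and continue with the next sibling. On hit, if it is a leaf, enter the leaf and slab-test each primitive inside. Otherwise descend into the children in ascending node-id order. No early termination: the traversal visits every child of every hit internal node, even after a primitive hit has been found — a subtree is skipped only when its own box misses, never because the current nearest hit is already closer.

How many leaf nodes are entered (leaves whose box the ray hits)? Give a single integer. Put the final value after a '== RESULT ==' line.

Walk:
N0 x:[39/2,77/2] y:[15,56] z:[43/3,82/3] -> hit [39/2,82/3], descend [15, 21]
  N15 x:[43/2,77/2] y:[15,32] z:[43/3,79/3] -> hit [43/2,79/3], descend [11, 18]
    N11 x:[22,35] y:[18,32] z:[43/3,53/3] -> miss, prune
    N18 x:[43/2,77/2] y:[15,27] z:[22,79/3] -> hit [22,79/3], descend [4, 8]
      N4 x:[61/2,77/2] y:[18,27] z:[71/3,79/3] -> miss, prune
      N8 x:[43/2,63/2] y:[15,26] z:[22,70/3] -> hit [22,70/3], descend [14, 16]
        N14 x:[43/2,61/2] y:[20,26] z:[22,23] -> hit [22,23] leaf, test {P5(miss), P14@t=22}
        N16 x:[59/2,63/2] y:[15,20] z:[22,70/3] -> miss, prune
  N21 x:[39/2,71/2] y:[27,56] z:[43/3,82/3] -> hit [27,82/3], descend [5, 19]
    N5 x:[41/2,71/2] y:[27,56] z:[43/3,61/3] -> miss, prune
    N19 x:[39/2,69/2] y:[33,53] z:[58/3,82/3] -> miss, prune

order=[0, 15, 11, 18, 4, 8, 14, 16, 21, 5, 19]  |boxes|=11  |leaves|=1  hit=P14

== RESULT ==
1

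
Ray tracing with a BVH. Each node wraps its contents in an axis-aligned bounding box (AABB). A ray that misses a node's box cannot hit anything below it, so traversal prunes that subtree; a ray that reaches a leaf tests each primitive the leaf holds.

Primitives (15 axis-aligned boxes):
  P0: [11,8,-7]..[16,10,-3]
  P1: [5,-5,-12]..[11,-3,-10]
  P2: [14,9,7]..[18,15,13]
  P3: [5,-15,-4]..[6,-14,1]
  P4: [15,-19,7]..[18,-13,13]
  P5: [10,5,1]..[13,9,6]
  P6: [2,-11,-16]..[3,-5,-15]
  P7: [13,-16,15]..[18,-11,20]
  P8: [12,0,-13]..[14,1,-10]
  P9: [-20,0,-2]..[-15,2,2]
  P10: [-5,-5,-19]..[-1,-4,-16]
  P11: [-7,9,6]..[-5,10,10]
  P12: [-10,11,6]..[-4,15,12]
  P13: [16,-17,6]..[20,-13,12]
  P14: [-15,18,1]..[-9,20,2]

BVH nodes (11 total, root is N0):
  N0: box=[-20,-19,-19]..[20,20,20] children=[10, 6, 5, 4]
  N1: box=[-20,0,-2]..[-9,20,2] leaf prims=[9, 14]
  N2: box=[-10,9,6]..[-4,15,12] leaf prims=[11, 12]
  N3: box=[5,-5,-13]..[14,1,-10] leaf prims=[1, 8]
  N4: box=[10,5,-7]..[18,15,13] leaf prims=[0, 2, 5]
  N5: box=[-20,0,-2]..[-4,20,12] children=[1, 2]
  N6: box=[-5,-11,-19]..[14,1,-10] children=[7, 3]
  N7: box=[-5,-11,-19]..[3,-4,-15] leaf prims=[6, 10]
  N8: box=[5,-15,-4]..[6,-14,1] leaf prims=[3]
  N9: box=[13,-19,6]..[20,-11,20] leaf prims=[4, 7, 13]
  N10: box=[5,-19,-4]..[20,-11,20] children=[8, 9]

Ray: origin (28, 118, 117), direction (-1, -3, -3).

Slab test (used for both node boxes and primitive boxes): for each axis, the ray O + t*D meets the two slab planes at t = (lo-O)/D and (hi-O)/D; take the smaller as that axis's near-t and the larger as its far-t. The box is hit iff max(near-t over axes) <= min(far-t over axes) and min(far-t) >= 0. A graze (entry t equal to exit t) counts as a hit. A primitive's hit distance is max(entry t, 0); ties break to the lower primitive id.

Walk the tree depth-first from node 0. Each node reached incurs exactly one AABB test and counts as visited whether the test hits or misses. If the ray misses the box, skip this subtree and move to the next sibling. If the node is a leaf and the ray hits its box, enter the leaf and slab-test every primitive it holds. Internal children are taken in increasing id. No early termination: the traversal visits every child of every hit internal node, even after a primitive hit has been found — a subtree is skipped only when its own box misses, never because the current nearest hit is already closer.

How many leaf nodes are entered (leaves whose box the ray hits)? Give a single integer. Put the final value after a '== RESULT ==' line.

Traverse from the root:
N0 x:[8,48] y:[98/3,137/3] z:[97/3,136/3] -> hit [98/3,136/3], descend [4, 5, 6, 10]
  N4 x:[10,18] y:[103/3,113/3] z:[104/3,124/3] -> miss, prune
  N5 x:[32,48] y:[98/3,118/3] z:[35,119/3] -> hit [35,118/3], descend [1, 2]
    N1 x:[37,48] y:[98/3,118/3] z:[115/3,119/3] -> hit [115/3,118/3] leaf, test {P9(miss), P14(miss)}
    N2 x:[32,38] y:[103/3,109/3] z:[35,37] -> hit [35,109/3] leaf, test {P11(miss), P12@t=35}
  N6 x:[14,33] y:[39,43] z:[127/3,136/3] -> miss, prune
  N10 x:[8,23] y:[43,137/3] z:[97/3,121/3] -> miss, prune

Summary -> nodes [0, 4, 5, 1, 2, 6, 10]; box-tests=7; leaf-entries=2; first=P12

== RESULT ==
2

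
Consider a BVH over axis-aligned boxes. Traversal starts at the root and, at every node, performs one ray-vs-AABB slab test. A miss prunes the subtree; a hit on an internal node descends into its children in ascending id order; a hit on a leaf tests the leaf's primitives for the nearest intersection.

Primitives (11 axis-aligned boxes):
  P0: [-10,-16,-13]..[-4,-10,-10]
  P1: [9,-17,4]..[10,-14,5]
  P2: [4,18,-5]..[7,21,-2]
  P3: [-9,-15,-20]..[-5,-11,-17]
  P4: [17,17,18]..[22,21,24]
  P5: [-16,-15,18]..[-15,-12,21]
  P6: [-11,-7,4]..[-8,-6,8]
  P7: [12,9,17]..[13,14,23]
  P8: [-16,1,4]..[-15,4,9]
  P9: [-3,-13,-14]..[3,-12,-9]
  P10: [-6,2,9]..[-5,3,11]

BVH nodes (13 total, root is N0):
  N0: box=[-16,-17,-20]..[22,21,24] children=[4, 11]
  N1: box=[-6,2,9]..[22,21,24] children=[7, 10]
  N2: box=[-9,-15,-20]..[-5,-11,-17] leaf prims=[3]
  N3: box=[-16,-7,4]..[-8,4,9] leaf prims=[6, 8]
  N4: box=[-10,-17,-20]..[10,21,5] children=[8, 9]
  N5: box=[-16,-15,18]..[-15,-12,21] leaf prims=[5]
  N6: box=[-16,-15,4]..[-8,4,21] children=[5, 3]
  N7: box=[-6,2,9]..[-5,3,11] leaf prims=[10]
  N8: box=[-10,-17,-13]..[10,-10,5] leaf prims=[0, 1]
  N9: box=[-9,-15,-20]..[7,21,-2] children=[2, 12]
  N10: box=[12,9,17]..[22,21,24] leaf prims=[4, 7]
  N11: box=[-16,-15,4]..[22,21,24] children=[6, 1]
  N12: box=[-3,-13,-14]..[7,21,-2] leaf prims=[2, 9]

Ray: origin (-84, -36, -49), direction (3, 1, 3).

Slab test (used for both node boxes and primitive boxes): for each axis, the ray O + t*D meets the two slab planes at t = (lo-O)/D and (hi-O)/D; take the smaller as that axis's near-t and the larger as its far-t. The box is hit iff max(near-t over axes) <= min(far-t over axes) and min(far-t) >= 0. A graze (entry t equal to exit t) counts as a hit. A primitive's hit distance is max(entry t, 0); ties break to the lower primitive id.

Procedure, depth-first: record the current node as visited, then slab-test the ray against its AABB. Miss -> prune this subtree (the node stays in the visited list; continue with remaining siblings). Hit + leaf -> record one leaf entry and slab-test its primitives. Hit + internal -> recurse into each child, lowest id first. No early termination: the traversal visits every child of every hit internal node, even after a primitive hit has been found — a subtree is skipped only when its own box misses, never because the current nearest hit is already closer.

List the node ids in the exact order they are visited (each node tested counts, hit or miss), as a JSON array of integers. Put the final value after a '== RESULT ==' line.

Walk:
N0 x:[68/3,106/3] y:[19,57] z:[29/3,73/3] -> hit [68/3,73/3], descend [4, 11]
  N4 x:[74/3,94/3] y:[19,57] z:[29/3,18] -> miss, prune
  N11 x:[68/3,106/3] y:[21,57] z:[53/3,73/3] -> hit [68/3,73/3], descend [1, 6]
    N1 x:[26,106/3] y:[38,57] z:[58/3,73/3] -> miss, prune
    N6 x:[68/3,76/3] y:[21,40] z:[53/3,70/3] -> hit [68/3,70/3], descend [3, 5]
      N3 x:[68/3,76/3] y:[29,40] z:[53/3,58/3] -> miss, prune
      N5 x:[68/3,23] y:[21,24] z:[67/3,70/3] -> hit [68/3,23] leaf, test {P5@t=68/3}

Summary -> nodes [0, 4, 11, 1, 6, 3, 5]; box-tests=7; leaf-entries=1; first=P5

== RESULT ==
[0, 4, 11, 1, 6, 3, 5]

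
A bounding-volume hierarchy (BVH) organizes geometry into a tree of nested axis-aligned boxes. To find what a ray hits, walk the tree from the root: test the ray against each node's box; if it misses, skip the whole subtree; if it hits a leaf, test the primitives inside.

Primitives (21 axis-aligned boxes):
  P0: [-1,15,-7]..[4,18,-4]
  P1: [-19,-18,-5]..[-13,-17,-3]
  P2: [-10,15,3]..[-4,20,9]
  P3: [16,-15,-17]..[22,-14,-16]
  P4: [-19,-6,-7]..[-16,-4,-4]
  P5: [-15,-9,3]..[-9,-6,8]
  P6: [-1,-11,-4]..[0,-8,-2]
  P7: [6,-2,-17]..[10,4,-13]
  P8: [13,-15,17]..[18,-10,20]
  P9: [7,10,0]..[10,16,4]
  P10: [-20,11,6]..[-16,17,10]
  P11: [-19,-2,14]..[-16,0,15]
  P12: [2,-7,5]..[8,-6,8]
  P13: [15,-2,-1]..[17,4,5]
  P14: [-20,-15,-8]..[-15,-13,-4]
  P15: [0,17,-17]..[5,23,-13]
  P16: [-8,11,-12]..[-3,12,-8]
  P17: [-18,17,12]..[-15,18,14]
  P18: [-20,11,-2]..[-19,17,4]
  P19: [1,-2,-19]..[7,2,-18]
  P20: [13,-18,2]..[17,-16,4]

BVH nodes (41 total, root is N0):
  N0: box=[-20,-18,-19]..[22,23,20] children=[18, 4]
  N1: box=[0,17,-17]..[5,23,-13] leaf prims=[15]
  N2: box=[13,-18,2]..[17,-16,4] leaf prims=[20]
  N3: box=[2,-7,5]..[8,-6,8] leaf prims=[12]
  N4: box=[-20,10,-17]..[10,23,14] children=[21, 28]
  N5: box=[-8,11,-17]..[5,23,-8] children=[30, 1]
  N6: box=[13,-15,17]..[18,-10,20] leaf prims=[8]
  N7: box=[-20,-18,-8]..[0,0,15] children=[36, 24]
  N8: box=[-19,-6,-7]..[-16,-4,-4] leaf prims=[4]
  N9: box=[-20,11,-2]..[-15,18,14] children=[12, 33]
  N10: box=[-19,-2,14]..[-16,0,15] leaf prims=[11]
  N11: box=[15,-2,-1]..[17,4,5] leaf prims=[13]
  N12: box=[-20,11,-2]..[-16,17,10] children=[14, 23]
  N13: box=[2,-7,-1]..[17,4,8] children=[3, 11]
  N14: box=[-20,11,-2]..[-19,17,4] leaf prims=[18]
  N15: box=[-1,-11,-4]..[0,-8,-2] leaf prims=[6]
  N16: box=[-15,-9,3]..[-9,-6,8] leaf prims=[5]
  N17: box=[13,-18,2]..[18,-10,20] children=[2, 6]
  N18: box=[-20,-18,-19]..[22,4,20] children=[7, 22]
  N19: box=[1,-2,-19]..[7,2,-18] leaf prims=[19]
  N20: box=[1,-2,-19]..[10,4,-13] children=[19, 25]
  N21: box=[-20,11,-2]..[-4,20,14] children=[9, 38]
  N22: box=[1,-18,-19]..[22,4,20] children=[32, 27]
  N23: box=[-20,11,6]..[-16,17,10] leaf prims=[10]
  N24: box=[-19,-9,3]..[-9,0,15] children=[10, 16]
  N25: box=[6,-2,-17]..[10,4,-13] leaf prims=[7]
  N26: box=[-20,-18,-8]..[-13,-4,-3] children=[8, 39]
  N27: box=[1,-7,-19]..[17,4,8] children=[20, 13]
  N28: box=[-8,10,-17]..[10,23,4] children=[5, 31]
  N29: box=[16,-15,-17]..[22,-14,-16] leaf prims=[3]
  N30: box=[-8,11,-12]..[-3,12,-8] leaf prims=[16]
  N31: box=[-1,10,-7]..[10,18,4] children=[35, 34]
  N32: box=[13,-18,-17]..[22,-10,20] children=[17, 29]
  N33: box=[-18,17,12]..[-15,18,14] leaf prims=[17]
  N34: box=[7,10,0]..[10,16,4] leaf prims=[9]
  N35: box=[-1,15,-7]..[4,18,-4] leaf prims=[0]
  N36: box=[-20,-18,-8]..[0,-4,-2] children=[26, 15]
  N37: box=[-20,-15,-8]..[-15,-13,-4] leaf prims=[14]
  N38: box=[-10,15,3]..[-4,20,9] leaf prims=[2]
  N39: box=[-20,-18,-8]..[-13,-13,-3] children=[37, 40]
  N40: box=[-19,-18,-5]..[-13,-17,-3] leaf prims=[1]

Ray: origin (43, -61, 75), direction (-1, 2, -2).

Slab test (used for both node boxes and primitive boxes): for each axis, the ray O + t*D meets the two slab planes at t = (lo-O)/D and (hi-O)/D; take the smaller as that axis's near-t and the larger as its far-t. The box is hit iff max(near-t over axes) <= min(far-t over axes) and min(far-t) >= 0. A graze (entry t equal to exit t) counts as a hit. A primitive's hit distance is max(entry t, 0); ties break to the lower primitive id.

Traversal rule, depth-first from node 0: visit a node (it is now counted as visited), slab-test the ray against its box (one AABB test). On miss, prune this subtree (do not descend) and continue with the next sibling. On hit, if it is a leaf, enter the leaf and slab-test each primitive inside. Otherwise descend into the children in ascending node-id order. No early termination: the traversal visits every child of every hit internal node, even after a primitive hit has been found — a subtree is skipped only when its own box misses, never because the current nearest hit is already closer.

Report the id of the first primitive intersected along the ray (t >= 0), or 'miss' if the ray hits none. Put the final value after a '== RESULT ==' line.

Traverse from the root:
N0 x:[21,63] y:[43/2,42] z:[55/2,47] -> hit [55/2,42], descend [4, 18]
  N4 x:[33,63] y:[71/2,42] z:[61/2,46] -> hit [71/2,42], descend [21, 28]
    N21 x:[47,63] y:[36,81/2] z:[61/2,77/2] -> miss, prune
    N28 x:[33,51] y:[71/2,42] z:[71/2,46] -> hit [71/2,42], descend [5, 31]
      N5 x:[38,51] y:[36,42] z:[83/2,46] -> hit [83/2,42], descend [1, 30]
        N1 x:[38,43] y:[39,42] z:[44,46] -> miss, prune
        N30 x:[46,51] y:[36,73/2] z:[83/2,87/2] -> miss, prune
      N31 x:[33,44] y:[71/2,79/2] z:[71/2,41] -> hit [71/2,79/2], descend [34, 35]
        N34 x:[33,36] y:[71/2,77/2] z:[71/2,75/2] -> hit [71/2,36] leaf, test {P9@t=71/2}
        N35 x:[39,44] y:[38,79/2] z:[79/2,41] -> hit [79/2,79/2] leaf, test {P0@t=79/2}
  N18 x:[21,63] y:[43/2,65/2] z:[55/2,47] -> hit [55/2,65/2], descend [7, 22]
    N7 x:[43,63] y:[43/2,61/2] z:[30,83/2] -> miss, prune
    N22 x:[21,42] y:[43/2,65/2] z:[55/2,47] -> hit [55/2,65/2], descend [27, 32]
      N27 x:[26,42] y:[27,65/2] z:[67/2,47] -> miss, prune
      N32 x:[21,30] y:[43/2,51/2] z:[55/2,46] -> miss, prune

order=[0, 4, 21, 28, 5, 1, 30, 31, 34, 35, 18, 7, 22, 27, 32]  |boxes|=15  |leaves|=2  hit=P9

== RESULT ==
9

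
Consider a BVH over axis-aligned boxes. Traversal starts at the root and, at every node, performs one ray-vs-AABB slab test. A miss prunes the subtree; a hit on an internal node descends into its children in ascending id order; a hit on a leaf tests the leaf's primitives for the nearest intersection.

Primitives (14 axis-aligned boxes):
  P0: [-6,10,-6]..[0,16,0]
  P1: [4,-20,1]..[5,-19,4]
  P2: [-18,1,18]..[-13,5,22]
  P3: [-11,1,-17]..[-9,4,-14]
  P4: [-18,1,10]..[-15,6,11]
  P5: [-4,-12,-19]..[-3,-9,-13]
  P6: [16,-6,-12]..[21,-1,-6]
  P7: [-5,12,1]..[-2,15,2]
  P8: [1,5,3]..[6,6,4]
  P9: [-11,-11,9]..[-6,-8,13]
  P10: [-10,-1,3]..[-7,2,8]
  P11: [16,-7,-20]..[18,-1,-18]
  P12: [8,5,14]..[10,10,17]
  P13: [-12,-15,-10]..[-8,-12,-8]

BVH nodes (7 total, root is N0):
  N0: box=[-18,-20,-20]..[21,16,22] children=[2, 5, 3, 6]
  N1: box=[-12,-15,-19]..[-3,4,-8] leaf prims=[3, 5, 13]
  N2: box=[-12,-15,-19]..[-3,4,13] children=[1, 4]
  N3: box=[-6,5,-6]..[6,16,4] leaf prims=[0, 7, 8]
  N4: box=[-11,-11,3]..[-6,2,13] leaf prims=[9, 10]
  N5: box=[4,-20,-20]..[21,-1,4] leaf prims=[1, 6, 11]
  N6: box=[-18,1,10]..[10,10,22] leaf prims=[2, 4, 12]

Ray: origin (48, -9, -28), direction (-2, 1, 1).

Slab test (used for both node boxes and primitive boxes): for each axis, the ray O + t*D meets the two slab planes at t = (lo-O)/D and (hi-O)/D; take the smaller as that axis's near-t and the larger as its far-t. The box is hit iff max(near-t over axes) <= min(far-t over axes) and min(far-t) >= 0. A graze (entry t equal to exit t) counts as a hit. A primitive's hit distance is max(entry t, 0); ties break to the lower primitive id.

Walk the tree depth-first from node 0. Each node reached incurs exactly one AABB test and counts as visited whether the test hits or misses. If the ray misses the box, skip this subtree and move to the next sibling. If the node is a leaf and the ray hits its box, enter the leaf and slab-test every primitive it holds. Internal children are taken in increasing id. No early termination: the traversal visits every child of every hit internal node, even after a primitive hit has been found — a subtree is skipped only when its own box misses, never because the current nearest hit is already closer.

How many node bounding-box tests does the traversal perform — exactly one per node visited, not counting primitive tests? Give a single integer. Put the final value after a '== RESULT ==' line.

Traverse from the root:
N0 x:[27/2,33] y:[-11,25] z:[8,50] -> hit [27/2,25], descend [2, 3, 5, 6]
  N2 x:[51/2,30] y:[-6,13] z:[9,41] -> miss, prune
  N3 x:[21,27] y:[14,25] z:[22,32] -> hit [22,25] leaf, test {P0@t=24, P7(miss), P8(miss)}
  N5 x:[27/2,22] y:[-11,8] z:[8,32] -> miss, prune
  N6 x:[19,33] y:[10,19] z:[38,50] -> miss, prune

order=[0, 2, 3, 5, 6]  |boxes|=5  |leaves|=1  hit=P0

== RESULT ==
5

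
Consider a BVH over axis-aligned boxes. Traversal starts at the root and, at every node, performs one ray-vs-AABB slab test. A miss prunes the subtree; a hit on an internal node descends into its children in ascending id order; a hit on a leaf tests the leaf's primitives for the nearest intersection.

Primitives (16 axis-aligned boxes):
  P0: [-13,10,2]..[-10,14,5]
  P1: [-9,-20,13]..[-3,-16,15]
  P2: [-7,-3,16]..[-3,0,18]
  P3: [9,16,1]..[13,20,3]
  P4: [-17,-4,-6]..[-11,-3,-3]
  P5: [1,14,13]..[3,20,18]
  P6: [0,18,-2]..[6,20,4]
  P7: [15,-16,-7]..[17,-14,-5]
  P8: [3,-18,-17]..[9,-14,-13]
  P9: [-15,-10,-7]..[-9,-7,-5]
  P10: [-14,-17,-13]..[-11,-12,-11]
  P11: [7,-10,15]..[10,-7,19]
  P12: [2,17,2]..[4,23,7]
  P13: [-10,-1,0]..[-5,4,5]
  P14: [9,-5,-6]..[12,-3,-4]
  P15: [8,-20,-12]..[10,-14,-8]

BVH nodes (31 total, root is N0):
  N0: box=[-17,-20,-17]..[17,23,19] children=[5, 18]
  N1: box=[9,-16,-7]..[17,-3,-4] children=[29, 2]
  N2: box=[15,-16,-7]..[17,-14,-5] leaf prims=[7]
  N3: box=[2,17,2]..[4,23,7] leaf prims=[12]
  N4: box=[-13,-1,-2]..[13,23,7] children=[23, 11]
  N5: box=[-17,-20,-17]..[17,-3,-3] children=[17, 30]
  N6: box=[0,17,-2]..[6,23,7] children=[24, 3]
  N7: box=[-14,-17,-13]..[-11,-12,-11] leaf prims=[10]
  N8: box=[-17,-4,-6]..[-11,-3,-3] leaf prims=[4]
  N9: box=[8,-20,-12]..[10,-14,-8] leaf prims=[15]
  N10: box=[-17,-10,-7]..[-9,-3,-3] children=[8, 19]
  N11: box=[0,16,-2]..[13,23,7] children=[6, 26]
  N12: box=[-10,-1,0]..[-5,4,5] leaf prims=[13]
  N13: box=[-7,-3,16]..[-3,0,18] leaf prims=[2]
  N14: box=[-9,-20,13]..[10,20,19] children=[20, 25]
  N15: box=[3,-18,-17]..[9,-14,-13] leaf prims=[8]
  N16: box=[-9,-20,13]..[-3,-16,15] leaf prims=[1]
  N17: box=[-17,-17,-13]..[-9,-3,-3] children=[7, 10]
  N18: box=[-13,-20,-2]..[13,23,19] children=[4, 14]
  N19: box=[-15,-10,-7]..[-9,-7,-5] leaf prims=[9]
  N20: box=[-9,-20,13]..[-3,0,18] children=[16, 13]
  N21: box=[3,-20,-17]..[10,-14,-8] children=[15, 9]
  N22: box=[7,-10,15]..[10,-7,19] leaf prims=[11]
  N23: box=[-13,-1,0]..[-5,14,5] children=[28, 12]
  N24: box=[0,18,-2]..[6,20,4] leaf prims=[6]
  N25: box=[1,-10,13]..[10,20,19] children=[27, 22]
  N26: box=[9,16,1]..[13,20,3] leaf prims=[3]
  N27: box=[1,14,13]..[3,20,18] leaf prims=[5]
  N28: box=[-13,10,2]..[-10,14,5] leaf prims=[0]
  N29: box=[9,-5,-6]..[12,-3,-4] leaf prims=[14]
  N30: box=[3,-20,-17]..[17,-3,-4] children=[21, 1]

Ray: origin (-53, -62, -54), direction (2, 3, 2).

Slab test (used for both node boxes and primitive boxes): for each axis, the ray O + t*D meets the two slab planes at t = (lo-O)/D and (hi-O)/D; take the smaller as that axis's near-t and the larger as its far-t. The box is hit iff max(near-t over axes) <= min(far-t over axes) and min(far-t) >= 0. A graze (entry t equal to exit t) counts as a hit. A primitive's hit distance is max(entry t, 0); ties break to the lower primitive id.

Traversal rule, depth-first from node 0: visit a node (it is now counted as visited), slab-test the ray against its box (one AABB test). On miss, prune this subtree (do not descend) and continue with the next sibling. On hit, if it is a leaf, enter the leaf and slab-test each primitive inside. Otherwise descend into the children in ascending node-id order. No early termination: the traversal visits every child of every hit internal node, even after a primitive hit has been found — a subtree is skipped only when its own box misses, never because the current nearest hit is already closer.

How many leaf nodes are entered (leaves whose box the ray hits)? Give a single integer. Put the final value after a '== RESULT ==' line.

Walk:
N0 x:[18,35] y:[14,85/3] z:[37/2,73/2] -> hit [37/2,85/3], descend [5, 18]
  N5 x:[18,35] y:[14,59/3] z:[37/2,51/2] -> hit [37/2,59/3], descend [17, 30]
    N17 x:[18,22] y:[15,59/3] z:[41/2,51/2] -> miss, prune
    N30 x:[28,35] y:[14,59/3] z:[37/2,25] -> miss, prune
  N18 x:[20,33] y:[14,85/3] z:[26,73/2] -> hit [26,85/3], descend [4, 14]
    N4 x:[20,33] y:[61/3,85/3] z:[26,61/2] -> hit [26,85/3], descend [11, 23]
      N11 x:[53/2,33] y:[26,85/3] z:[26,61/2] -> hit [53/2,85/3], descend [6, 26]
        N6 x:[53/2,59/2] y:[79/3,85/3] z:[26,61/2] -> hit [53/2,85/3], descend [3, 24]
          N3 x:[55/2,57/2] y:[79/3,85/3] z:[28,61/2] -> hit [28,85/3] leaf, test {P12@t=28}
          N24 x:[53/2,59/2] y:[80/3,82/3] z:[26,29] -> hit [80/3,82/3] leaf, test {P6@t=80/3}
        N26 x:[31,33] y:[26,82/3] z:[55/2,57/2] -> miss, prune
      N23 x:[20,24] y:[61/3,76/3] z:[27,59/2] -> miss, prune
    N14 x:[22,63/2] y:[14,82/3] z:[67/2,73/2] -> miss, prune

Summary -> nodes [0, 5, 17, 30, 18, 4, 11, 6, 3, 24, 26, 23, 14]; box-tests=13; leaf-entries=2; first=P6

== RESULT ==
2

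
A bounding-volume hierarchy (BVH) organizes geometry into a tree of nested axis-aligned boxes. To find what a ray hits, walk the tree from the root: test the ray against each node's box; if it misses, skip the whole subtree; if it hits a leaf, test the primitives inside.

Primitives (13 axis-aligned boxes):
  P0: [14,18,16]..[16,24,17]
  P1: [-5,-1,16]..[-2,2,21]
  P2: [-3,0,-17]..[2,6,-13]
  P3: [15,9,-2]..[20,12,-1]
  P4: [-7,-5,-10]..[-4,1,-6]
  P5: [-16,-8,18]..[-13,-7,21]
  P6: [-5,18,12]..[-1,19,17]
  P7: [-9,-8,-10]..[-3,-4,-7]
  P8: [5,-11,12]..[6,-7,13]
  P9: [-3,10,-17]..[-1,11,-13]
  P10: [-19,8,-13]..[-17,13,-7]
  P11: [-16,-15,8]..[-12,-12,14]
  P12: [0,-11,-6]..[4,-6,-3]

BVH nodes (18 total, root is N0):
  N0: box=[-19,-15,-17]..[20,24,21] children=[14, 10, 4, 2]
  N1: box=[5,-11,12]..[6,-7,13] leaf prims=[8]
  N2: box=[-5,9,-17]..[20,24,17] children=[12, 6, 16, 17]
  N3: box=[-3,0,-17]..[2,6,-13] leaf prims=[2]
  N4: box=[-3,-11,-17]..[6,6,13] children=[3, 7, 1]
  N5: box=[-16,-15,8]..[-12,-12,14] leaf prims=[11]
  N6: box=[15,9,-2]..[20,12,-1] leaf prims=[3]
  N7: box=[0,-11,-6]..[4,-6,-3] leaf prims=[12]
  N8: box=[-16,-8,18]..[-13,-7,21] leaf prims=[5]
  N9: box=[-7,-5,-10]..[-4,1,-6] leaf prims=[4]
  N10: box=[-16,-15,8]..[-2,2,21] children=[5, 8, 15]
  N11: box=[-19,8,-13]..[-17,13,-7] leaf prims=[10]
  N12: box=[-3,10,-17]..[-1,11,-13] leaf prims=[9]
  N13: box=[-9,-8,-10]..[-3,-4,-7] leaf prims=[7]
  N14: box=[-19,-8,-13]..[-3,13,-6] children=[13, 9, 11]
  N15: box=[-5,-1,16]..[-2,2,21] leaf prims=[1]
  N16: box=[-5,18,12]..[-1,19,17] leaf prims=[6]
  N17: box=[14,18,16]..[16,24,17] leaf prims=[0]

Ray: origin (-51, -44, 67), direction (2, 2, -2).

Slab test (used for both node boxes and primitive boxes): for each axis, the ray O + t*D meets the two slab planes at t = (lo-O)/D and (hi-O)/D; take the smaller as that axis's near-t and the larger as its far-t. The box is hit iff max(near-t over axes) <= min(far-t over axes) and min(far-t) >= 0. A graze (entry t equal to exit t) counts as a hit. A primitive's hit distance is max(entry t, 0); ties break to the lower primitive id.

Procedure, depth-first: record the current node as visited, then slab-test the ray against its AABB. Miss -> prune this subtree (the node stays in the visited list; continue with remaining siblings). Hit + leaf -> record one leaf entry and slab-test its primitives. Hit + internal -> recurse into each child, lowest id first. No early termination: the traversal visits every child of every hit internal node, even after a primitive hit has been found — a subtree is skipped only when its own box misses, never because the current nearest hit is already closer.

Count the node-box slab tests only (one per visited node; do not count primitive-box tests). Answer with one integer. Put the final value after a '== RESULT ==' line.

Traverse from the root:
N0 x:[16,71/2] y:[29/2,34] z:[23,42] -> hit [23,34], descend [2, 4, 10, 14]
  N2 x:[23,71/2] y:[53/2,34] z:[25,42] -> hit [53/2,34], descend [6, 12, 16, 17]
    N6 x:[33,71/2] y:[53/2,28] z:[34,69/2] -> miss, prune
    N12 x:[24,25] y:[27,55/2] z:[40,42] -> miss, prune
    N16 x:[23,25] y:[31,63/2] z:[25,55/2] -> miss, prune
    N17 x:[65/2,67/2] y:[31,34] z:[25,51/2] -> miss, prune
  N4 x:[24,57/2] y:[33/2,25] z:[27,42] -> miss, prune
  N10 x:[35/2,49/2] y:[29/2,23] z:[23,59/2] -> hit [23,23], descend [5, 8, 15]
    N5 x:[35/2,39/2] y:[29/2,16] z:[53/2,59/2] -> miss, prune
    N8 x:[35/2,19] y:[18,37/2] z:[23,49/2] -> miss, prune
    N15 x:[23,49/2] y:[43/2,23] z:[23,51/2] -> hit [23,23] leaf, test {P1@t=23}
  N14 x:[16,24] y:[18,57/2] z:[73/2,40] -> miss, prune

12 AABB tests over nodes [0, 2, 6, 12, 16, 17, 4, 10, 5, 8, 15, 14]; 1 leaf entered; closest P1.

== RESULT ==
12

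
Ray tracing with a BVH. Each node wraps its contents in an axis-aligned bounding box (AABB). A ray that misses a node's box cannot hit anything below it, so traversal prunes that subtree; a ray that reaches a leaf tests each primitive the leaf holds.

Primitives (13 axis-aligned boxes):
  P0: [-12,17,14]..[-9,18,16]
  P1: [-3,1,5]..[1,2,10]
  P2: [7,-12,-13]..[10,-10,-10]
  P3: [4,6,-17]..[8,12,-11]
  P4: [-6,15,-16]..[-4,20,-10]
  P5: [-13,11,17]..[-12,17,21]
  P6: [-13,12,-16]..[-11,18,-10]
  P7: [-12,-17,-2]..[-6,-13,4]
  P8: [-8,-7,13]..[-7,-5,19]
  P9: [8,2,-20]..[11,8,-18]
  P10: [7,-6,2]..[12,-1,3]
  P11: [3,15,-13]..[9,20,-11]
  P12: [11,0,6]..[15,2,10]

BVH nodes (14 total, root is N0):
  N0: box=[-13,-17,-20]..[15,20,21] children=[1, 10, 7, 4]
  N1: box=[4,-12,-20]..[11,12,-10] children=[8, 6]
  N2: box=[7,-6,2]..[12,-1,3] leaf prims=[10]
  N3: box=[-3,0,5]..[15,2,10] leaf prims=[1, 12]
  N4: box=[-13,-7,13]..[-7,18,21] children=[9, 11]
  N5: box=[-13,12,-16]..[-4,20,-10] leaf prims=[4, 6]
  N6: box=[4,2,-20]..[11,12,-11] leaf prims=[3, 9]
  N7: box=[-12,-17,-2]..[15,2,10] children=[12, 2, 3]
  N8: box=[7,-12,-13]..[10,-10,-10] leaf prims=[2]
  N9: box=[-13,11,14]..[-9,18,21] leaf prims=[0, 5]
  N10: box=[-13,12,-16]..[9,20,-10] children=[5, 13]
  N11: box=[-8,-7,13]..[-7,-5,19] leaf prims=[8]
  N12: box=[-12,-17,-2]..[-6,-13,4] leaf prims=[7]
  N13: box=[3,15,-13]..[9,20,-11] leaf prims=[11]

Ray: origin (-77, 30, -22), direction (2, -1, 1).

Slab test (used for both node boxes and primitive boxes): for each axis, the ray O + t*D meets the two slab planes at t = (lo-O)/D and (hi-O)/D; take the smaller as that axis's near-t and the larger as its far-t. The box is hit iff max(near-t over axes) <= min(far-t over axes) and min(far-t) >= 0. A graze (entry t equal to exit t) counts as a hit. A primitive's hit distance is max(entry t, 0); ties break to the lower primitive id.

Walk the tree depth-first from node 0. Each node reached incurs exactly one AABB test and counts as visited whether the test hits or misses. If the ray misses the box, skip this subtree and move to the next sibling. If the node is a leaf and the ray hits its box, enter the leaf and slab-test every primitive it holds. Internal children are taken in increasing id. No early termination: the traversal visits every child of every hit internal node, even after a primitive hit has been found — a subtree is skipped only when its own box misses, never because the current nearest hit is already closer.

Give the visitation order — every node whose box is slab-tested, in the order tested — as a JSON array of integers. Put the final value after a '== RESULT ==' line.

Traverse from the root:
N0 x:[32,46] y:[10,47] z:[2,43] -> hit [32,43], descend [1, 4, 7, 10]
  N1 x:[81/2,44] y:[18,42] z:[2,12] -> miss, prune
  N4 x:[32,35] y:[12,37] z:[35,43] -> hit [35,35], descend [9, 11]
    N9 x:[32,34] y:[12,19] z:[36,43] -> miss, prune
    N11 x:[69/2,35] y:[35,37] z:[35,41] -> hit [35,35] leaf, test {P8@t=35}
  N7 x:[65/2,46] y:[28,47] z:[20,32] -> miss, prune
  N10 x:[32,43] y:[10,18] z:[6,12] -> miss, prune

Visited [0, 1, 4, 9, 11, 7, 10]. Tests: 7 box, 1 leaf. Nearest: P8.

== RESULT ==
[0, 1, 4, 9, 11, 7, 10]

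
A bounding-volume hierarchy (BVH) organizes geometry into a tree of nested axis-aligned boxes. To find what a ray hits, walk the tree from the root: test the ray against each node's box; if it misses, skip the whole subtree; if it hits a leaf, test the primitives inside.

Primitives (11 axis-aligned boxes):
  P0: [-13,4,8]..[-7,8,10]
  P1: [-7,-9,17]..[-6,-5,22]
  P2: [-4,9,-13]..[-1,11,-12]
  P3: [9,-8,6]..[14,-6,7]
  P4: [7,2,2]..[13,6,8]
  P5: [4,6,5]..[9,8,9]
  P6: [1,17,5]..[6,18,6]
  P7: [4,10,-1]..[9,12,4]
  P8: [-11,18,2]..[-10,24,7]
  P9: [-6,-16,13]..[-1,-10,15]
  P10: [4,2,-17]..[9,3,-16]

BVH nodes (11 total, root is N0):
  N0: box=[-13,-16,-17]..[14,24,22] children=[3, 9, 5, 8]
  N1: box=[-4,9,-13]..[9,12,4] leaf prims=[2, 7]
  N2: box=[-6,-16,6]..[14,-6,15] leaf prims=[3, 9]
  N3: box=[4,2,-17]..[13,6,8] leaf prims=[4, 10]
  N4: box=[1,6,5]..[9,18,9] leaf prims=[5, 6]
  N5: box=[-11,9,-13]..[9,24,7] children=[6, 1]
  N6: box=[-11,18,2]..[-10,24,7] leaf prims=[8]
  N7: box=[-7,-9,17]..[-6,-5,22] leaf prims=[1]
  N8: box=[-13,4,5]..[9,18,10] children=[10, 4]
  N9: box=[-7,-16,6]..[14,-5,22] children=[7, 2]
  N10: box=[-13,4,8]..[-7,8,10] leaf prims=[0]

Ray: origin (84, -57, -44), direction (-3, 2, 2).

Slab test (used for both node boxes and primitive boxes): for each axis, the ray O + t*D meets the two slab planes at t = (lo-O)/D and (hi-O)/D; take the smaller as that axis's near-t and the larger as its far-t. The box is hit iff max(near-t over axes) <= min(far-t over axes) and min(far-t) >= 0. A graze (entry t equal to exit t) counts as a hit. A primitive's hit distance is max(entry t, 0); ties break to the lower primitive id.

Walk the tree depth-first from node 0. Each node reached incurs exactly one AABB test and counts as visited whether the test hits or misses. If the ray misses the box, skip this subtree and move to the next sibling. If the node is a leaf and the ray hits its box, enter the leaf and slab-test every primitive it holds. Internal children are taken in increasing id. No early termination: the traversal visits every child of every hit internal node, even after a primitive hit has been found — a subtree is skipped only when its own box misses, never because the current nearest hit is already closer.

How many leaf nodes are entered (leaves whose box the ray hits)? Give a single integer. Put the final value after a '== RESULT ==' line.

Traverse from the root:
N0 x:[70/3,97/3] y:[41/2,81/2] z:[27/2,33] -> hit [70/3,97/3], descend [3, 5, 8, 9]
  N3 x:[71/3,80/3] y:[59/2,63/2] z:[27/2,26] -> miss, prune
  N5 x:[25,95/3] y:[33,81/2] z:[31/2,51/2] -> miss, prune
  N8 x:[25,97/3] y:[61/2,75/2] z:[49/2,27] -> miss, prune
  N9 x:[70/3,91/3] y:[41/2,26] z:[25,33] -> hit [25,26], descend [2, 7]
    N2 x:[70/3,30] y:[41/2,51/2] z:[25,59/2] -> hit [25,51/2] leaf, test {P3@t=25, P9(miss)}
    N7 x:[30,91/3] y:[24,26] z:[61/2,33] -> miss, prune

Visited [0, 3, 5, 8, 9, 2, 7]. Tests: 7 box, 1 leaf. Nearest: P3.

== RESULT ==
1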